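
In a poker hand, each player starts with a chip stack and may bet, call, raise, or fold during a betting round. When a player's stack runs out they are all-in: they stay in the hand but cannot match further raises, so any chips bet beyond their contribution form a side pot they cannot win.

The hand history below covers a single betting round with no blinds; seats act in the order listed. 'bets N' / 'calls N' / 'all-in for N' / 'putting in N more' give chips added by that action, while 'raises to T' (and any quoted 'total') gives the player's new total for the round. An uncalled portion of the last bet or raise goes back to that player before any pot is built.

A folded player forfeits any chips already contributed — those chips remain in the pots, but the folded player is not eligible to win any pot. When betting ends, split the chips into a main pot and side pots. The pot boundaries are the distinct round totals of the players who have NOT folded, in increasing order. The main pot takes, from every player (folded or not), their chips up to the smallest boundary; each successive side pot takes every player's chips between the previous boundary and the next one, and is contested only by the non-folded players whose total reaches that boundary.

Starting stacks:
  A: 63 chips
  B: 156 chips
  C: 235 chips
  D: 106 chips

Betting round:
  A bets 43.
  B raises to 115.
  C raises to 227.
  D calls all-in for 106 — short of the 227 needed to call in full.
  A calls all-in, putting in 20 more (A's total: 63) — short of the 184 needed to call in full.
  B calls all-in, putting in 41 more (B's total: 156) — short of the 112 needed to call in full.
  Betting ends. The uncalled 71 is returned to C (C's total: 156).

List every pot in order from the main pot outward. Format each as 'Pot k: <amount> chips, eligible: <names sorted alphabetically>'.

Pot 1: 252 chips, eligible: A, B, C, D
Pot 2: 129 chips, eligible: B, C, D
Pot 3: 100 chips, eligible: B, C

Derivation:
Contributions (after 71 returned to C): A=63, B=156, C=156, D=106
Pot levels (distinct totals of non-folded players): 63, 106, 156
Layer 1-63: 63 each from A, B, C, D = 63*4 = 252 chips; eligible A, B, C, D
Layer 64-106: 43 each from B, C, D = 43*3 = 129 chips; eligible B, C, D
Layer 107-156: 50 each from B, C = 50*2 = 100 chips; eligible B, C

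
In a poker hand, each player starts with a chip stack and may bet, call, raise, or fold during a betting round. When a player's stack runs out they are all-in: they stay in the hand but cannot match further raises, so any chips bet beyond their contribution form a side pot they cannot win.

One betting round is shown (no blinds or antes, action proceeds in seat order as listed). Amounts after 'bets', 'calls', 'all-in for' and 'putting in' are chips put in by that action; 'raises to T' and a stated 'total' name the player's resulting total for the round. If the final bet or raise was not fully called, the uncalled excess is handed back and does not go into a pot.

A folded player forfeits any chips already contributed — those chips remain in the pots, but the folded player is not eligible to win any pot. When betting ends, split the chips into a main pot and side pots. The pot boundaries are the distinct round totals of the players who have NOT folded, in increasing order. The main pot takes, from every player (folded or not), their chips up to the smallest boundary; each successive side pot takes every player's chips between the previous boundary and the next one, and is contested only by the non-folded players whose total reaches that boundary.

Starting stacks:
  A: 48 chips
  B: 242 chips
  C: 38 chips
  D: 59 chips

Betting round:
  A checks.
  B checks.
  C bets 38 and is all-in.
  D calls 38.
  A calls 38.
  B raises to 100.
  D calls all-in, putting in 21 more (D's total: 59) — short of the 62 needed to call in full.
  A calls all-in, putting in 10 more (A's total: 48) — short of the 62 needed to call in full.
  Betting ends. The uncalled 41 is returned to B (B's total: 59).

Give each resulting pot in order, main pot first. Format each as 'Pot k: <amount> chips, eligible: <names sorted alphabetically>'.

Contributions (after 41 returned to B): A=48, B=59, C=38, D=59
Pot levels (distinct totals of non-folded players): 38, 48, 59
Layer 1-38: 38 each from A, B, C, D = 38*4 = 152 chips; eligible A, B, C, D
Layer 39-48: 10 each from A, B, D = 10*3 = 30 chips; eligible A, B, D
Layer 49-59: 11 each from B, D = 11*2 = 22 chips; eligible B, D

Pot 1: 152 chips, eligible: A, B, C, D
Pot 2: 30 chips, eligible: A, B, D
Pot 3: 22 chips, eligible: B, D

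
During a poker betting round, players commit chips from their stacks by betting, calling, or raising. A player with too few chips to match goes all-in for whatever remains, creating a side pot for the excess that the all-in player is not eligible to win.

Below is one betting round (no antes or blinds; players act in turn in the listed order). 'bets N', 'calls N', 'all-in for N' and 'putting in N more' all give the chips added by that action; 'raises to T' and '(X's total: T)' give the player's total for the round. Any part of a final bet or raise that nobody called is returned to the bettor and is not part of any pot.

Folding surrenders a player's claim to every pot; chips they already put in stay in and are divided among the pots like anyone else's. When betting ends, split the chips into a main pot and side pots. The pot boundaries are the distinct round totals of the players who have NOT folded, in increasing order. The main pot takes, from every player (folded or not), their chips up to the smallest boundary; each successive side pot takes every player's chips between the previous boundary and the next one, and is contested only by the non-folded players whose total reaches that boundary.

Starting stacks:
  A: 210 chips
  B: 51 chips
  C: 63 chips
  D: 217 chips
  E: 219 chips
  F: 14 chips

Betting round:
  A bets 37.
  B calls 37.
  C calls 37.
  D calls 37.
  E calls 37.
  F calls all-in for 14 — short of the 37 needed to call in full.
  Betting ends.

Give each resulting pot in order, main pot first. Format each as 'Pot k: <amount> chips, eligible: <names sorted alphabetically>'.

Contributions: A=37, B=37, C=37, D=37, E=37, F=14
Pot levels (distinct totals of non-folded players): 14, 37
Layer 1-14: 14 each from A, B, C, D, E, F = 14*6 = 84 chips; eligible A, B, C, D, E, F
Layer 15-37: 23 each from A, B, C, D, E = 23*5 = 115 chips; eligible A, B, C, D, E

Pot 1: 84 chips, eligible: A, B, C, D, E, F
Pot 2: 115 chips, eligible: A, B, C, D, E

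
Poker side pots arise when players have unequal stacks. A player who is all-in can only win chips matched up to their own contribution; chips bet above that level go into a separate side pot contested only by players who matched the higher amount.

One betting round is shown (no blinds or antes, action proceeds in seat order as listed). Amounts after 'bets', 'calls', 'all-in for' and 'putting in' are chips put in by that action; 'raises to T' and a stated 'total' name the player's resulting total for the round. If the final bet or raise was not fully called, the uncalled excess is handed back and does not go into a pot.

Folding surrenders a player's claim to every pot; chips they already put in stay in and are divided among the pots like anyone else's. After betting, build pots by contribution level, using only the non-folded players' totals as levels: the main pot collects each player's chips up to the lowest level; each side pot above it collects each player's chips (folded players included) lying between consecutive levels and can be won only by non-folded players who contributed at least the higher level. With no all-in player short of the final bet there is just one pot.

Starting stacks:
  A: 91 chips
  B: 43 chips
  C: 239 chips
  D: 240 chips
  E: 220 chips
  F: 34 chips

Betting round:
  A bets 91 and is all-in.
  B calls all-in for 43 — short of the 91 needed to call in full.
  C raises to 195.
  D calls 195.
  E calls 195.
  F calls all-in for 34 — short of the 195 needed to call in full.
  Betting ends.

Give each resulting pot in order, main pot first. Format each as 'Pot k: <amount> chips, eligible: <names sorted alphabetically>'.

Pot 1: 204 chips, eligible: A, B, C, D, E, F
Pot 2: 45 chips, eligible: A, B, C, D, E
Pot 3: 192 chips, eligible: A, C, D, E
Pot 4: 312 chips, eligible: C, D, E

Derivation:
Contributions: A=91, B=43, C=195, D=195, E=195, F=34
Pot levels (distinct totals of non-folded players): 34, 43, 91, 195
Layer 1-34: 34 each from A, B, C, D, E, F = 34*6 = 204 chips; eligible A, B, C, D, E, F
Layer 35-43: 9 each from A, B, C, D, E = 9*5 = 45 chips; eligible A, B, C, D, E
Layer 44-91: 48 each from A, C, D, E = 48*4 = 192 chips; eligible A, C, D, E
Layer 92-195: 104 each from C, D, E = 104*3 = 312 chips; eligible C, D, E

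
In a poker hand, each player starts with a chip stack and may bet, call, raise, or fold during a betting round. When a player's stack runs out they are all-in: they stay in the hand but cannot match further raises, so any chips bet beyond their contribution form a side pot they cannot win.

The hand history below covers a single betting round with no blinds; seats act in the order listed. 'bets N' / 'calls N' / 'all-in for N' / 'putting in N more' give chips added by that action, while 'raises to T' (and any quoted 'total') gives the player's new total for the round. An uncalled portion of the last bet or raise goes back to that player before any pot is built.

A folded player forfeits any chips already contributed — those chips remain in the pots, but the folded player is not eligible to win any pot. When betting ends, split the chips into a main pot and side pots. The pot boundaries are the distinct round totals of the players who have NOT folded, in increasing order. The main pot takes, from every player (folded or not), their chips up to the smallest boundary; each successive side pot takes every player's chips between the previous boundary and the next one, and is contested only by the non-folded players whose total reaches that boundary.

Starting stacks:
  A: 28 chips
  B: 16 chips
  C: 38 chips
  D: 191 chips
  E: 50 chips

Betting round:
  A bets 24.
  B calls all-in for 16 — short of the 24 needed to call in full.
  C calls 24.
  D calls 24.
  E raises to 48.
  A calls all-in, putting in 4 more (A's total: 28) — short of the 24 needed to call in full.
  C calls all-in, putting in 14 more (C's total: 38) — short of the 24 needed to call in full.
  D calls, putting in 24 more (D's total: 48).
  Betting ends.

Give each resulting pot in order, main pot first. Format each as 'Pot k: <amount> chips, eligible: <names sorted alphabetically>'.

Contributions: A=28, B=16, C=38, D=48, E=48
Pot levels (distinct totals of non-folded players): 16, 28, 38, 48
Layer 1-16: 16 each from A, B, C, D, E = 16*5 = 80 chips; eligible A, B, C, D, E
Layer 17-28: 12 each from A, C, D, E = 12*4 = 48 chips; eligible A, C, D, E
Layer 29-38: 10 each from C, D, E = 10*3 = 30 chips; eligible C, D, E
Layer 39-48: 10 each from D, E = 10*2 = 20 chips; eligible D, E

Pot 1: 80 chips, eligible: A, B, C, D, E
Pot 2: 48 chips, eligible: A, C, D, E
Pot 3: 30 chips, eligible: C, D, E
Pot 4: 20 chips, eligible: D, E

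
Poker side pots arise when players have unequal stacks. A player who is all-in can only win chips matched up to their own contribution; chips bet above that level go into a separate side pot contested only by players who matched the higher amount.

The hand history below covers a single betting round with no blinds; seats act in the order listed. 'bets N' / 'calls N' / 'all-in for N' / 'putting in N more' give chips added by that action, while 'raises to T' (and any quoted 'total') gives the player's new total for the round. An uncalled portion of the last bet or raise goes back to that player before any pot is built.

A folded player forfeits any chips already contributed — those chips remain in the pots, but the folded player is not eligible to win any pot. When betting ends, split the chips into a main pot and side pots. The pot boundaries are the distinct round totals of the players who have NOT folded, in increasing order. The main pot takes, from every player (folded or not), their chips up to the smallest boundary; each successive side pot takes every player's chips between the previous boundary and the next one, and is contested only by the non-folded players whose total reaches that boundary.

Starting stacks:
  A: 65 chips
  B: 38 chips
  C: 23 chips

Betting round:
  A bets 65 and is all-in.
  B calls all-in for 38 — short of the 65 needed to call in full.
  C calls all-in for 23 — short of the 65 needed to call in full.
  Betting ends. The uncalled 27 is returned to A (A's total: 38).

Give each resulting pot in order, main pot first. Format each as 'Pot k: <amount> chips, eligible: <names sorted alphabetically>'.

Pot 1: 69 chips, eligible: A, B, C
Pot 2: 30 chips, eligible: A, B

Derivation:
Contributions (after 27 returned to A): A=38, B=38, C=23
Pot levels (distinct totals of non-folded players): 23, 38
Layer 1-23: 23 each from A, B, C = 23*3 = 69 chips; eligible A, B, C
Layer 24-38: 15 each from A, B = 15*2 = 30 chips; eligible A, B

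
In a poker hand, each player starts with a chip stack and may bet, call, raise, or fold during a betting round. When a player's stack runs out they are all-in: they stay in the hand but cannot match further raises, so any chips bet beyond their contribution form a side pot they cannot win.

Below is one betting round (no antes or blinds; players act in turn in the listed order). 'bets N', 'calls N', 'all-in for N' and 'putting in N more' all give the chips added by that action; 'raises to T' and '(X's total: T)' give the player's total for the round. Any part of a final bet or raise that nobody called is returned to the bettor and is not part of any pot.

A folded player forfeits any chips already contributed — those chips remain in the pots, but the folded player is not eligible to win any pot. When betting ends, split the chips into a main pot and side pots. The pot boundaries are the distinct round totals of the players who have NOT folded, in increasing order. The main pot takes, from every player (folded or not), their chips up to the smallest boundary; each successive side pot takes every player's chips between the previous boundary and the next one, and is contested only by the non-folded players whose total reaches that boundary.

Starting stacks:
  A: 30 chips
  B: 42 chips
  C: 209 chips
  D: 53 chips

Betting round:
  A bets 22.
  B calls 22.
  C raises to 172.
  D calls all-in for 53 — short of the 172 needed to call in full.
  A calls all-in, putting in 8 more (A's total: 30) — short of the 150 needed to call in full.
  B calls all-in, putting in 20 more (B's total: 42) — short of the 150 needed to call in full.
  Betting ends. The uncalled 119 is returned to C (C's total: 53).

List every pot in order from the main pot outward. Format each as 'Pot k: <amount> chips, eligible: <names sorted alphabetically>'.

Contributions (after 119 returned to C): A=30, B=42, C=53, D=53
Pot levels (distinct totals of non-folded players): 30, 42, 53
Layer 1-30: 30 each from A, B, C, D = 30*4 = 120 chips; eligible A, B, C, D
Layer 31-42: 12 each from B, C, D = 12*3 = 36 chips; eligible B, C, D
Layer 43-53: 11 each from C, D = 11*2 = 22 chips; eligible C, D

Pot 1: 120 chips, eligible: A, B, C, D
Pot 2: 36 chips, eligible: B, C, D
Pot 3: 22 chips, eligible: C, D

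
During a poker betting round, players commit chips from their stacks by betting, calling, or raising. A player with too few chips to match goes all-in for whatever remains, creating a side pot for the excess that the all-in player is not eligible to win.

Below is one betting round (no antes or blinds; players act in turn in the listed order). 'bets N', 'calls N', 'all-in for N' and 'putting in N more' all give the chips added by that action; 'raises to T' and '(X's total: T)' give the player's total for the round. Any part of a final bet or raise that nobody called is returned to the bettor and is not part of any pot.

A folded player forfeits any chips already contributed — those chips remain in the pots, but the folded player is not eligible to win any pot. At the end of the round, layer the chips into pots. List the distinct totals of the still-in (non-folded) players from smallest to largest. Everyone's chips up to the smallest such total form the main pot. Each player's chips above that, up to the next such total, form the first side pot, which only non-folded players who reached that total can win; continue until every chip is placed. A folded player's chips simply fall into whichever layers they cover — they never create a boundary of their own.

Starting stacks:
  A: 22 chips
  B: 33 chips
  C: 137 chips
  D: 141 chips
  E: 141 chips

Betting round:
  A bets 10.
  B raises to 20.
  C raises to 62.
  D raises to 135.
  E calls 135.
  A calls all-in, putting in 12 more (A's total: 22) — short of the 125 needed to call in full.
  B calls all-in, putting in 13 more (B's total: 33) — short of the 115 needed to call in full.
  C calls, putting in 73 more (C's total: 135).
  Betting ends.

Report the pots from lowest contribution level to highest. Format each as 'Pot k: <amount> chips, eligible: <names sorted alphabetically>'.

Pot 1: 110 chips, eligible: A, B, C, D, E
Pot 2: 44 chips, eligible: B, C, D, E
Pot 3: 306 chips, eligible: C, D, E

Derivation:
Contributions: A=22, B=33, C=135, D=135, E=135
Pot levels (distinct totals of non-folded players): 22, 33, 135
Layer 1-22: 22 each from A, B, C, D, E = 22*5 = 110 chips; eligible A, B, C, D, E
Layer 23-33: 11 each from B, C, D, E = 11*4 = 44 chips; eligible B, C, D, E
Layer 34-135: 102 each from C, D, E = 102*3 = 306 chips; eligible C, D, E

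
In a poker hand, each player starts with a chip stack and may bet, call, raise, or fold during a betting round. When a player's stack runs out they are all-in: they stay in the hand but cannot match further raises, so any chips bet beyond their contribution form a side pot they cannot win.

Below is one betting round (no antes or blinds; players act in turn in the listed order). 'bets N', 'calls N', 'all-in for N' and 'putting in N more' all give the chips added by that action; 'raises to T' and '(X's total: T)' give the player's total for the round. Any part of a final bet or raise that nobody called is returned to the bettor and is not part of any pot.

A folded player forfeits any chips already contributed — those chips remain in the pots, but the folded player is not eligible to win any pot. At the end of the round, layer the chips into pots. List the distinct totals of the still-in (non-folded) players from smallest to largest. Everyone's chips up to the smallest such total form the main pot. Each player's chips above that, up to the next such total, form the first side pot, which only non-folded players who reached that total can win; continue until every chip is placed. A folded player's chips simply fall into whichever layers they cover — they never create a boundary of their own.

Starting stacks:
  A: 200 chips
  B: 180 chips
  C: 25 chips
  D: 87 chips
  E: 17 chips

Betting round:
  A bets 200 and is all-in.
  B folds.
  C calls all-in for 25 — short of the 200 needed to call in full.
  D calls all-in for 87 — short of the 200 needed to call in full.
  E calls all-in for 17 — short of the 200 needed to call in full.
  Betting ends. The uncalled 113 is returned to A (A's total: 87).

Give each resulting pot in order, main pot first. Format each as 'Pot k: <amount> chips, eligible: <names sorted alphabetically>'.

Pot 1: 68 chips, eligible: A, C, D, E
Pot 2: 24 chips, eligible: A, C, D
Pot 3: 124 chips, eligible: A, D

Derivation:
Contributions (after 113 returned to A): A=87, C=25, D=87, E=17
Folded: B
Pot levels (distinct totals of non-folded players): 17, 25, 87
Layer 1-17: 17 each from A, C, D, E = 17*4 = 68 chips; eligible A, C, D, E
Layer 18-25: 8 each from A, C, D = 8*3 = 24 chips; eligible A, C, D
Layer 26-87: 62 each from A, D = 62*2 = 124 chips; eligible A, D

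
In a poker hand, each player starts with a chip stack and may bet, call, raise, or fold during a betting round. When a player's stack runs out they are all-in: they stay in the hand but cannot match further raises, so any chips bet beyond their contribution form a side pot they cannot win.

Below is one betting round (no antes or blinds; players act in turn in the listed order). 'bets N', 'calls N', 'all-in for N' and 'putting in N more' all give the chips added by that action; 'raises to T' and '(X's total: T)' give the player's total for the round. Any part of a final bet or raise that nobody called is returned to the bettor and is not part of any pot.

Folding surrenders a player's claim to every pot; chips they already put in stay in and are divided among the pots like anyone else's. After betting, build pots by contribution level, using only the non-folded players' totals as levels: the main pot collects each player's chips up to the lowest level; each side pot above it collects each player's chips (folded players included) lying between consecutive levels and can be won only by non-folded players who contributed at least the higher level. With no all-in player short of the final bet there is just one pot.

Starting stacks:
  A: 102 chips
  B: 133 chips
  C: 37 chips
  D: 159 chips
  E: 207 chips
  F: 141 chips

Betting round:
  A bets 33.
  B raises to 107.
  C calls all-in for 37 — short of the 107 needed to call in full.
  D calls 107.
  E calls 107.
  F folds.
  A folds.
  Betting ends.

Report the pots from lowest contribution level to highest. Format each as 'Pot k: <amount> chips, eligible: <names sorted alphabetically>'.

Pot 1: 181 chips, eligible: B, C, D, E
Pot 2: 210 chips, eligible: B, D, E

Derivation:
Contributions: A=33, B=107, C=37, D=107, E=107
Folded: A, F
Pot levels (distinct totals of non-folded players): 37, 107
Layer 1-37: A 33 + B 37 + C 37 + D 37 + E 37 = 181 chips; eligible B, C, D, E
Layer 38-107: 70 each from B, D, E = 70*3 = 210 chips; eligible B, D, E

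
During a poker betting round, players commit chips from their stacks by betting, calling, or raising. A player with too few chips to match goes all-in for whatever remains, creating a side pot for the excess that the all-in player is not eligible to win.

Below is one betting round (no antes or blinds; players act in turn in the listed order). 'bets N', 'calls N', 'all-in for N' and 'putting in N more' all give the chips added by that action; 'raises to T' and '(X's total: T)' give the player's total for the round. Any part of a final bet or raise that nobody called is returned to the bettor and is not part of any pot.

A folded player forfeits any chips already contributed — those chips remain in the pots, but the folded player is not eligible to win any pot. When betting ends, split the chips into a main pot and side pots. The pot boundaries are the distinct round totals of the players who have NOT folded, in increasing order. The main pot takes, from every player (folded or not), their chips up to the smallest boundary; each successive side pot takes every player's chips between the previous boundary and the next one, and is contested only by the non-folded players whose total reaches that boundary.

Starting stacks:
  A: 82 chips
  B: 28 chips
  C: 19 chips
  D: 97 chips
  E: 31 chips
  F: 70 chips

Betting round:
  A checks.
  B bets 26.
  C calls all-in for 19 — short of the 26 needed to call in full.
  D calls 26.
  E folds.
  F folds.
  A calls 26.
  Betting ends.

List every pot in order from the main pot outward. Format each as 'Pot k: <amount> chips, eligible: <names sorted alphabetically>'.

Pot 1: 76 chips, eligible: A, B, C, D
Pot 2: 21 chips, eligible: A, B, D

Derivation:
Contributions: A=26, B=26, C=19, D=26
Folded: E, F
Pot levels (distinct totals of non-folded players): 19, 26
Layer 1-19: 19 each from A, B, C, D = 19*4 = 76 chips; eligible A, B, C, D
Layer 20-26: 7 each from A, B, D = 7*3 = 21 chips; eligible A, B, D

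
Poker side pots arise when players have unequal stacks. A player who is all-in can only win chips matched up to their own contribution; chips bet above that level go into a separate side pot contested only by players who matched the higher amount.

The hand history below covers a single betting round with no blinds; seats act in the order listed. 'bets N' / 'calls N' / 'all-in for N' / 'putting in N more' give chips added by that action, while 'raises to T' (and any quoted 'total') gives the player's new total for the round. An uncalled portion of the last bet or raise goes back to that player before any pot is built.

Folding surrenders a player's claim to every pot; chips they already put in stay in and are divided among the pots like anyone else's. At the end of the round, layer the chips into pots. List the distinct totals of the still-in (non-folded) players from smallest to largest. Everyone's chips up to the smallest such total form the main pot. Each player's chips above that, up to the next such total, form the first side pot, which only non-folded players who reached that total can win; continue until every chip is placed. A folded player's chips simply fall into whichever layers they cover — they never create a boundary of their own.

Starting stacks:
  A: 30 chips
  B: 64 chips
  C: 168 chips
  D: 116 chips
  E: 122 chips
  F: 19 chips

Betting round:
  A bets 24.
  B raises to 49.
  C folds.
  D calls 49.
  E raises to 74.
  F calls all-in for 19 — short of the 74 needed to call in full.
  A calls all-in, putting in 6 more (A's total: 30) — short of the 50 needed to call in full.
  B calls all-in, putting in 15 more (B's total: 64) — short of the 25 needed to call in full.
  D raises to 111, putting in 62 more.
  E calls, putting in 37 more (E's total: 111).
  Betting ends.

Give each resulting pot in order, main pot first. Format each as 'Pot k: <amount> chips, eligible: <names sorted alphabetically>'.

Pot 1: 95 chips, eligible: A, B, D, E, F
Pot 2: 44 chips, eligible: A, B, D, E
Pot 3: 102 chips, eligible: B, D, E
Pot 4: 94 chips, eligible: D, E

Derivation:
Contributions: A=30, B=64, D=111, E=111, F=19
Folded: C
Pot levels (distinct totals of non-folded players): 19, 30, 64, 111
Layer 1-19: 19 each from A, B, D, E, F = 19*5 = 95 chips; eligible A, B, D, E, F
Layer 20-30: 11 each from A, B, D, E = 11*4 = 44 chips; eligible A, B, D, E
Layer 31-64: 34 each from B, D, E = 34*3 = 102 chips; eligible B, D, E
Layer 65-111: 47 each from D, E = 47*2 = 94 chips; eligible D, E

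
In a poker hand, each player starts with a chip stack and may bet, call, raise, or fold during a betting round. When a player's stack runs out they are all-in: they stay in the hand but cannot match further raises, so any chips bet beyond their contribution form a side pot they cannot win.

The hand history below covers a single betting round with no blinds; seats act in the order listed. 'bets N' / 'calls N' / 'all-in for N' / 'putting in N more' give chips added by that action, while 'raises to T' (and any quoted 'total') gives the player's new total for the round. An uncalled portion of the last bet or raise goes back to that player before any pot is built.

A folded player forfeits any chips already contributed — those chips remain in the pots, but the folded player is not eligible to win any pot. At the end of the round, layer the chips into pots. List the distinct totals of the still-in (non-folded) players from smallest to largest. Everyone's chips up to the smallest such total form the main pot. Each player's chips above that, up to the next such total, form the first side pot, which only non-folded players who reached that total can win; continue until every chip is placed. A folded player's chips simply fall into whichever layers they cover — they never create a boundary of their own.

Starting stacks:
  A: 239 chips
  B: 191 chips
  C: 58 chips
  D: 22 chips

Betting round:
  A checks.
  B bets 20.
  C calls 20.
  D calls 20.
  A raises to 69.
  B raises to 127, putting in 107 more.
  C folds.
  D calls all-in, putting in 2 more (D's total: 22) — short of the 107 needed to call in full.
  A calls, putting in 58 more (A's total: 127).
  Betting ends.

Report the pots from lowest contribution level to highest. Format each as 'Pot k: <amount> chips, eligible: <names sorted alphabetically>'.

Pot 1: 86 chips, eligible: A, B, D
Pot 2: 210 chips, eligible: A, B

Derivation:
Contributions: A=127, B=127, C=20, D=22
Folded: C
Pot levels (distinct totals of non-folded players): 22, 127
Layer 1-22: A 22 + B 22 + C 20 + D 22 = 86 chips; eligible A, B, D
Layer 23-127: 105 each from A, B = 105*2 = 210 chips; eligible A, B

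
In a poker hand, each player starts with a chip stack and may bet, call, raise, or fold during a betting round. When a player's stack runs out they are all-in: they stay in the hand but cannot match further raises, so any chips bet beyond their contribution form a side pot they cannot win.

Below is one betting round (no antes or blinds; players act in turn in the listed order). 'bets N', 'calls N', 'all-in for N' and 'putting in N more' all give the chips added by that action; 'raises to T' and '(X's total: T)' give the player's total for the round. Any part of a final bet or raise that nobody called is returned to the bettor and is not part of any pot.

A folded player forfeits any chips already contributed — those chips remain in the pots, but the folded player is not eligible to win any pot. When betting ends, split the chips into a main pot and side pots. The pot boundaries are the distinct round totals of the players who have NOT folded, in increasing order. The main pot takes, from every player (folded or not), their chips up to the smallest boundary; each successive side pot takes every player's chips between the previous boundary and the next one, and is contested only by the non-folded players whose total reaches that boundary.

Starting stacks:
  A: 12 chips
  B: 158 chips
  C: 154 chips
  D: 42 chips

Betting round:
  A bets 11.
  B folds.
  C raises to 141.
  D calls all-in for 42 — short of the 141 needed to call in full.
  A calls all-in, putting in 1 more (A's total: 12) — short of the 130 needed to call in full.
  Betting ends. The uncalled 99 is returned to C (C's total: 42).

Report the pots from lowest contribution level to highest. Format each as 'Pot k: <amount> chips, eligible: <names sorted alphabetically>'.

Contributions (after 99 returned to C): A=12, C=42, D=42
Folded: B
Pot levels (distinct totals of non-folded players): 12, 42
Layer 1-12: 12 each from A, C, D = 12*3 = 36 chips; eligible A, C, D
Layer 13-42: 30 each from C, D = 30*2 = 60 chips; eligible C, D

Pot 1: 36 chips, eligible: A, C, D
Pot 2: 60 chips, eligible: C, D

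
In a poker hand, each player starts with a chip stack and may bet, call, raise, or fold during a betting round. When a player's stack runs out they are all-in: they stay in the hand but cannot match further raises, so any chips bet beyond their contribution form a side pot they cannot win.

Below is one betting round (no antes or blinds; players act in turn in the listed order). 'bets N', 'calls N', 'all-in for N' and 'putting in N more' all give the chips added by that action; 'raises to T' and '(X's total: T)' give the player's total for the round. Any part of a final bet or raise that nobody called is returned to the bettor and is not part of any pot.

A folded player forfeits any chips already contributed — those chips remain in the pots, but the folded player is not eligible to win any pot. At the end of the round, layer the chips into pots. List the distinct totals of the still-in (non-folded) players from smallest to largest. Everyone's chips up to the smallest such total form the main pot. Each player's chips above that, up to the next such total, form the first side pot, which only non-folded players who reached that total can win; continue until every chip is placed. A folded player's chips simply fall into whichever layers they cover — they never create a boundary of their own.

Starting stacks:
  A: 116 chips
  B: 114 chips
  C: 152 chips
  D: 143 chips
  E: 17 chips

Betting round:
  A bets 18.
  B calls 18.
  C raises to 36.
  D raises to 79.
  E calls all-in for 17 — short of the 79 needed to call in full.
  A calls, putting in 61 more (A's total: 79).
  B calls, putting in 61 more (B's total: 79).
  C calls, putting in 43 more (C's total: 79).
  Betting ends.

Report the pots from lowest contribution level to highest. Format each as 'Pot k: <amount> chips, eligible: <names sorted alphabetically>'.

Contributions: A=79, B=79, C=79, D=79, E=17
Pot levels (distinct totals of non-folded players): 17, 79
Layer 1-17: 17 each from A, B, C, D, E = 17*5 = 85 chips; eligible A, B, C, D, E
Layer 18-79: 62 each from A, B, C, D = 62*4 = 248 chips; eligible A, B, C, D

Pot 1: 85 chips, eligible: A, B, C, D, E
Pot 2: 248 chips, eligible: A, B, C, D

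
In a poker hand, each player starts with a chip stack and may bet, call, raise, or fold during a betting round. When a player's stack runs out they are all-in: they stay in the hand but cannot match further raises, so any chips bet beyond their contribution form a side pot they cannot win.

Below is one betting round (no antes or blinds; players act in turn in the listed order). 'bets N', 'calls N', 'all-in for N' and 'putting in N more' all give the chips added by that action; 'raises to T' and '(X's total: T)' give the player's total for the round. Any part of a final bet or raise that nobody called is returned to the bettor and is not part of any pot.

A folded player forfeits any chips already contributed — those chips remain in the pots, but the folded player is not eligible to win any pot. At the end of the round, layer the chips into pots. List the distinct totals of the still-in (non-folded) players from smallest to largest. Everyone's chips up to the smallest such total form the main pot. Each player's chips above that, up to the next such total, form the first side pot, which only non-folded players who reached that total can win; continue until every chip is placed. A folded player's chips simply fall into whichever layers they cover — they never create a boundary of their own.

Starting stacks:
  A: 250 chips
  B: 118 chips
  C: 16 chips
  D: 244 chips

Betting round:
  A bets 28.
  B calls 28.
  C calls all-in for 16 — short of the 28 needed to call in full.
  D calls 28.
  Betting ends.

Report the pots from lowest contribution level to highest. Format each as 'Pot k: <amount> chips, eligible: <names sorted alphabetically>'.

Pot 1: 64 chips, eligible: A, B, C, D
Pot 2: 36 chips, eligible: A, B, D

Derivation:
Contributions: A=28, B=28, C=16, D=28
Pot levels (distinct totals of non-folded players): 16, 28
Layer 1-16: 16 each from A, B, C, D = 16*4 = 64 chips; eligible A, B, C, D
Layer 17-28: 12 each from A, B, D = 12*3 = 36 chips; eligible A, B, D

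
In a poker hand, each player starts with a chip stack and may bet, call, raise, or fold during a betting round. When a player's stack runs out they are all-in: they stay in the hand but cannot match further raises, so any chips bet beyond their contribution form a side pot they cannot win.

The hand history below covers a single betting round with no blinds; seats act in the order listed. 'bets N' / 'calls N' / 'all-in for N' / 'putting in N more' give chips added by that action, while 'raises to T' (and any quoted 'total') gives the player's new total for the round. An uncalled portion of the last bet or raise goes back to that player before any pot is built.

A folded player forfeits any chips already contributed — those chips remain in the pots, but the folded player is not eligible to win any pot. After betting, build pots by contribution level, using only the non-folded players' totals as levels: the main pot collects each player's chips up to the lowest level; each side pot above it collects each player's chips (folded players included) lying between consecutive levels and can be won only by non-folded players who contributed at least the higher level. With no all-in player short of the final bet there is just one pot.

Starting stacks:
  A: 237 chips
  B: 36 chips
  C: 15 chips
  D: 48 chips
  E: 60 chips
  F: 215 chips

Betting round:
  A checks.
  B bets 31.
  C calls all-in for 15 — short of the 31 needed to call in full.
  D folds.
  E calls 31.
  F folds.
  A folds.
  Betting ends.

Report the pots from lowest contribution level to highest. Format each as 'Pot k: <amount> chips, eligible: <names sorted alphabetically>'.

Pot 1: 45 chips, eligible: B, C, E
Pot 2: 32 chips, eligible: B, E

Derivation:
Contributions: B=31, C=15, E=31
Folded: A, D, F
Pot levels (distinct totals of non-folded players): 15, 31
Layer 1-15: 15 each from B, C, E = 15*3 = 45 chips; eligible B, C, E
Layer 16-31: 16 each from B, E = 16*2 = 32 chips; eligible B, E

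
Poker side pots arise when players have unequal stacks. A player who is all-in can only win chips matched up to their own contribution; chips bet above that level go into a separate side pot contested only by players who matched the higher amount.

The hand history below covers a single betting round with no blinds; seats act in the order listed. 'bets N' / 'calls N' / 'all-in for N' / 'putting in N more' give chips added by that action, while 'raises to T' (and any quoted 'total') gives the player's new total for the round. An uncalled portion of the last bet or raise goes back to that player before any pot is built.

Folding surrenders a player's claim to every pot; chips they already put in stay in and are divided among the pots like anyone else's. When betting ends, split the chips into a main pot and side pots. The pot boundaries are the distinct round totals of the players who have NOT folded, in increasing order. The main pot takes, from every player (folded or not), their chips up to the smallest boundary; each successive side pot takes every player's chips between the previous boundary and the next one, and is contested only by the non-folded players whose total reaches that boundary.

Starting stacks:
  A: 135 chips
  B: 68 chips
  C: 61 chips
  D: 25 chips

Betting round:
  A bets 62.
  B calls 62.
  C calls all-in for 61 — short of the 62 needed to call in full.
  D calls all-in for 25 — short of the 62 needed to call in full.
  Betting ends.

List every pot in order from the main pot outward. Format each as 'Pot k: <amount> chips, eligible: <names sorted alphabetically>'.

Contributions: A=62, B=62, C=61, D=25
Pot levels (distinct totals of non-folded players): 25, 61, 62
Layer 1-25: 25 each from A, B, C, D = 25*4 = 100 chips; eligible A, B, C, D
Layer 26-61: 36 each from A, B, C = 36*3 = 108 chips; eligible A, B, C
Layer 62-62: 1 each from A, B = 1*2 = 2 chips; eligible A, B

Pot 1: 100 chips, eligible: A, B, C, D
Pot 2: 108 chips, eligible: A, B, C
Pot 3: 2 chips, eligible: A, B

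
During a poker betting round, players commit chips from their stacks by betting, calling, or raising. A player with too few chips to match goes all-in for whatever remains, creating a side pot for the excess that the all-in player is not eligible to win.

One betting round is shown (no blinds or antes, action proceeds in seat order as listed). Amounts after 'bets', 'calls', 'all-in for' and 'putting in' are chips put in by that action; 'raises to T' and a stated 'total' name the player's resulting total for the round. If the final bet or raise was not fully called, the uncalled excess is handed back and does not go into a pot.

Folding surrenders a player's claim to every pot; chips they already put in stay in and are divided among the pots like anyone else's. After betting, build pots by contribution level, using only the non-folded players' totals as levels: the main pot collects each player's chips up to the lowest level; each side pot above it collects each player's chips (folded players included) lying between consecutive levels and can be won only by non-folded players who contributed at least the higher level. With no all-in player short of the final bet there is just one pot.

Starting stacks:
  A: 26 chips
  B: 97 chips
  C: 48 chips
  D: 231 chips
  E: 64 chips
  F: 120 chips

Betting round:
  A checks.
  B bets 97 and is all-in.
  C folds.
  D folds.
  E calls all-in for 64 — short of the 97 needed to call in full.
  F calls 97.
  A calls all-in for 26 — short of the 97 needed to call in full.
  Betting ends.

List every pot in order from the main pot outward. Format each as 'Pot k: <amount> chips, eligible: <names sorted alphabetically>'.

Pot 1: 104 chips, eligible: A, B, E, F
Pot 2: 114 chips, eligible: B, E, F
Pot 3: 66 chips, eligible: B, F

Derivation:
Contributions: A=26, B=97, E=64, F=97
Folded: C, D
Pot levels (distinct totals of non-folded players): 26, 64, 97
Layer 1-26: 26 each from A, B, E, F = 26*4 = 104 chips; eligible A, B, E, F
Layer 27-64: 38 each from B, E, F = 38*3 = 114 chips; eligible B, E, F
Layer 65-97: 33 each from B, F = 33*2 = 66 chips; eligible B, F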